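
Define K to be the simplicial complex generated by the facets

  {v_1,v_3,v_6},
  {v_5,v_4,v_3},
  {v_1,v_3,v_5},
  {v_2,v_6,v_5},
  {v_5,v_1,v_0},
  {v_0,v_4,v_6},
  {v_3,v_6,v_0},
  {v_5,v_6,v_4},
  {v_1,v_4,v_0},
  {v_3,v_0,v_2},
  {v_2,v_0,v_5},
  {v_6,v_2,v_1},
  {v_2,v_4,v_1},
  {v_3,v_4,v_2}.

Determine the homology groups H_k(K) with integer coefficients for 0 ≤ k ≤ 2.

H_0 ≅ Z,  H_1 ≅ Z^2,  H_2 ≅ Z.

Take the total order v_0 < v_1 < v_2 < v_3 < v_4 < v_5 < v_6 on the vertex set. Then K (dimension 2) consists of the simplices:

  0-simplices (7): [v_0], [v_1], [v_2], [v_3], [v_4], [v_5], [v_6]
  1-simplices (21): (21 of them)
  2-simplices (14): (14 of them)

giving chain groups C_0 ≅ Z^7, C_1 ≅ Z^21, C_2 ≅ Z^14.

Boundary ∂_1: C_1 → C_0 maps an edge to its endpoints' difference, ∂[p,q] = q − p.
The resulting 7×21 matrix has rank 6, and its Smith normal form has invariant factors (1,1,1,1,1,1).

Boundary ∂_2: C_2 → C_1 sends each 2-simplex [p,q,r] to [q,r] − [p,r] + [p,q]. For instance
  ∂[v_4,v_5,v_6] = [v_5,v_6] − [v_4,v_6] + [v_4,v_5],
  ∂[v_0,v_2,v_3] = [v_2,v_3] − [v_0,v_3] + [v_0,v_2].
This gives a 21×14 integer matrix of rank 13; reducing to Smith normal form yields diagonal entries (1,1,1,1,1,1,1,1,1,1,1,1,1).

From H_k ≅ ker(∂_k) / im(∂_{k+1}) we obtain:

  H_0: rank C_0 − rank ∂_1 = 7 − 6 = 1, and the invariant factors of ∂_1 are all 1, so H_0 ≅ Z.
  H_1: rank ker ∂_1 − rank ∂_2 = (21 − 6) − 13 = 2, and the invariant factors of ∂_2 are all 1, so H_1 ≅ Z^2.
  H_2: rank ker ∂_2 − rank ∂_3 = (14 − 13) − 0 = 1, and there is no ∂_3, so H_2 ≅ Z.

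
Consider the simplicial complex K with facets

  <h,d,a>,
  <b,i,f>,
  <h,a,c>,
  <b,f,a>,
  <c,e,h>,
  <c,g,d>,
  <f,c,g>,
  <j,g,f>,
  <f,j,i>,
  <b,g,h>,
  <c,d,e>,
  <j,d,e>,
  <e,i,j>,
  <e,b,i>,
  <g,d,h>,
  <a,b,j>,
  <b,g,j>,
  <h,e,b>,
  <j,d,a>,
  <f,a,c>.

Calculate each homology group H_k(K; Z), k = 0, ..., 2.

K has 10 vertices, 30 edges, 20 triangles.
rank ∂_0 = 0, rank ∂_1 = 9 ⇒ b_0 = 10 − 0 − 9 = 1; all invariant factors of ∂_1 are 1 so no torsion. So H_0 ≅ Z.
rank ∂_1 = 9, rank ∂_2 = 20 ⇒ b_1 = 30 − 9 − 20 = 1; ∂_2 has invariant factor(s) [2] giving torsion. So H_1 ≅ Z × Z/2.
rank ∂_2 = 20, rank ∂_3 = 0 ⇒ b_2 = 20 − 20 − 0 = 0. So H_2 ≅ 0.

H_0 = Z,  H_1 = Z × Z/2,  H_2 = 0.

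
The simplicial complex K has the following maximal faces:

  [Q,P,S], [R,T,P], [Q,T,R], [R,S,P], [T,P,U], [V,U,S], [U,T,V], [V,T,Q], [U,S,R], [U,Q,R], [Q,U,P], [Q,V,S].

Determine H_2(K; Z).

H_2 = 0.

We work with the vertex ordering P < Q < R < S < T < U < V. The simplices of K, each written with vertices in increasing order, are:

  0-simplices (7): P, Q, R, S, T, U, V
  1-simplices (18): PQ, PR, PS, PT, PU, QR, QS, QT, QU, QV, RS, RT, RU, SU, SV, TU, TV, UV
  2-simplices (12): PQS, PQU, PRS, PRT, PTU, QRT, QRU, QSV, QTV, RSU, SUV, TUV

so the chain groups are C_0 ≅ Z^7, C_1 ≅ Z^18, C_2 ≅ Z^12.

∂_1: C_1 → C_0 sends each edge [p,q] (with p < q) to q − p. For instance
  ∂QR = R − Q.
The 7×18 boundary matrix has rank 6 and Smith normal form diag(1,1,1,1,1,1).

∂_2: C_2 → C_1 acts by ∂[p,q,r] = [q,r] − [p,r] + [p,q]. For instance
  ∂PRS = RS − PS + PR,
  ∂QSV = SV − QV + QS.
The 18×12 boundary matrix has rank 12 and Smith normal form diag(1,1,1,1,1,1,1,1,1,1,1,2).

Now H_k = ker ∂_k / im ∂_{k+1}, so:

  H_2: rank ker ∂_2 − rank ∂_3 = (12 − 12) − 0 = 0, and there is no ∂_3, so H_2 ≅ 0.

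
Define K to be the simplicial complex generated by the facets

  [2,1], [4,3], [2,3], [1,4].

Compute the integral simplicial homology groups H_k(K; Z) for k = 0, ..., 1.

Take the total order 1 < 2 < 3 < 4 on the vertex set. Then K (dimension 1) consists of the simplices:

  0-simplices (4): [1], [2], [3], [4]
  1-simplices (4): [1,2], [1,4], [2,3], [3,4]

Hence C_0 ≅ Z^4, C_1 ≅ Z^4.

∂_1: C_1 → C_0 maps an edge to its endpoints' difference, ∂[p,q] = q − p.
As a 4×4 matrix over Z this has rank 3, with invariant factors (1,1,1).

Now H_k = ker ∂_k / im ∂_{k+1}, so:

  H_0: rank C_0 − rank ∂_1 = 4 − 3 = 1, and the invariant factors of ∂_1 are all 1, so H_0 ≅ Z.
  H_1: rank ker ∂_1 − rank ∂_2 = (4 − 3) − 0 = 1, and there is no ∂_2, so H_1 ≅ Z.

(K is a triangulation of the circle S^1.)

H_0 = Z,  H_1 = Z.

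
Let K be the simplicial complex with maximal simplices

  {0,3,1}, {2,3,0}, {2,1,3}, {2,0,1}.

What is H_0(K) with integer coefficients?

Order the vertices as 0 < 1 < 2 < 3. Listing each simplex with vertices in this order, K has dimension 2 with simplices:

  0-simplices (4): [0], [1], [2], [3]
  1-simplices (6): [0,1], [0,2], [0,3], [1,2], [1,3], [2,3]
  2-simplices (4): [0,1,2], [0,1,3], [0,2,3], [1,2,3]

giving chain groups C_0 ≅ Z^4, C_1 ≅ Z^6, C_2 ≅ Z^4.

Boundary ∂_1: C_1 → C_0 is given by ∂[p,q] = [q] − [p].
As a 4×6 matrix over Z this has rank 3, with invariant factors (1,1,1).

The boundary map ∂_2: C_2 → C_1 maps a triangle to the signed sum of its edges. For instance
  ∂[0,2,3] = [2,3] − [0,3] + [0,2],
  ∂[0,1,2] = [1,2] − [0,2] + [0,1].
As a 6×4 matrix over Z this has rank 3, with invariant factors (1,1,1).

Computing H_k = (kernel of ∂_k) / (image of ∂_{k+1}):

  H_0: rank C_0 − rank ∂_1 = 4 − 3 = 1, and the invariant factors of ∂_1 are all 1, so H_0 = Z.

(K is a triangulation of the 2-sphere S^2.)

H_0 = Z.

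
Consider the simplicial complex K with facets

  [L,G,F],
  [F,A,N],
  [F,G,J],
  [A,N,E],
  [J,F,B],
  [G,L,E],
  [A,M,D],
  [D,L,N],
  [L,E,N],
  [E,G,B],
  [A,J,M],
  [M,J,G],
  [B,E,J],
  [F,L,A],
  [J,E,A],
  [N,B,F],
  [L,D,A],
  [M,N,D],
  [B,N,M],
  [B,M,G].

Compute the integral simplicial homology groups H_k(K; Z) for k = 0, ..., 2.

H_0 ≅ Z,  H_1 ≅ Z ⊕ Z/2,  H_2 = 0.

We work with the vertex ordering A < B < D < E < F < G < J < L < M < N. The simplices of K, each written with vertices in increasing order, are:

  0-simplices (10): A, B, D, E, F, G, J, L, M, N
  1-simplices (30): AD, AE, AF, AJ, AL, AM, AN, BE, BF, BG, BJ, BM, BN, DL, DM, DN, EG, EJ, EL, EN, FG, FJ, FL, FN, GJ, GL, GM, JM, LN, MN
  2-simplices (20): ADL, ADM, AEJ, AEN, AFL, AFN, AJM, BEG, BEJ, BFJ, BFN, BGM, BMN, DLN, DMN, EGL, ELN, FGJ, FGL, GJM

Hence C_0 ≅ Z^10, C_1 ≅ Z^30, C_2 ≅ Z^20.

Boundary ∂_1: C_1 → C_0 maps an edge to its endpoints' difference, ∂[p,q] = q − p.
This gives a 10×30 integer matrix of rank 9; reducing to Smith normal form yields diagonal entries (1,1,1,1,1,1,1,1,1).

The boundary map ∂_2: C_2 → C_1 sends each 2-simplex [p,q,r] to [q,r] − [p,r] + [p,q]. For instance
  ∂BFJ = FJ − BJ + BF,
  ∂FGJ = GJ − FJ + FG.
The 30×20 boundary matrix has rank 20 and Smith normal form diag(1,1,1,1,1,1,1,1,1,1,1,1,1,1,1,1,1,1,1,2).

Now H_k = ker ∂_k / im ∂_{k+1}, so:

  H_0: rank C_0 − rank ∂_1 = 10 − 9 = 1, and the invariant factors of ∂_1 are all 1, so H_0 ≅ Z.
  H_1: rank ker ∂_1 − rank ∂_2 = (30 − 9) − 20 = 1, and ∂_2 has invariant factor 2 > 1, so H_1 ≅ Z ⊕ Z/2.
  H_2: rank ker ∂_2 − rank ∂_3 = (20 − 20) − 0 = 0, and there is no ∂_3, so H_2 ≅ 0.

(K is a triangulation of the Klein bottle.)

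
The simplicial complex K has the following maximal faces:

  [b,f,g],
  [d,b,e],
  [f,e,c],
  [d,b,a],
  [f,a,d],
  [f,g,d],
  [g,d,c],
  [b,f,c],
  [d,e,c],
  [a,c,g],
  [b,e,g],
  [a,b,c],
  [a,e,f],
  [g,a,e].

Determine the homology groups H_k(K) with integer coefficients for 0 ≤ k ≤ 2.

Take the total order a < b < c < d < e < f < g on the vertex set. Then K (dimension 2) consists of the simplices:

  0-simplices (7): a, b, c, d, e, f, g
  1-simplices (21): ab, ac, ad, ae, af, ag, bc, bd, be, bf, bg, cd, ce, cf, cg, de, df, dg, ef, eg, fg
  2-simplices (14): abc, abd, acg, adf, aef, aeg, bcf, bde, beg, bfg, cde, cdg, cef, dfg

giving chain groups C_0 ≅ Z^7, C_1 ≅ Z^21, C_2 ≅ Z^14.

Boundary ∂_1: C_1 → C_0 sends each edge [p,q] (with p < q) to q − p. For instance
  ∂cf = f − c.
As a 7×21 matrix over Z this has rank 6, with invariant factors (1,1,1,1,1,1).

The boundary map ∂_2: C_2 → C_1 acts by ∂[p,q,r] = [q,r] − [p,r] + [p,q]. For instance
  ∂cdg = dg − cg + cd,
  ∂cde = de − ce + cd.
The 21×14 boundary matrix has rank 13 and Smith normal form diag(1,1,1,1,1,1,1,1,1,1,1,1,1).

Computing H_k = (kernel of ∂_k) / (image of ∂_{k+1}):

  H_0: rank C_0 − rank ∂_1 = 7 − 6 = 1, and the invariant factors of ∂_1 are all 1, so H_0 = Z.
  H_1: rank ker ∂_1 − rank ∂_2 = (21 − 6) − 13 = 2, and the invariant factors of ∂_2 are all 1, so H_1 = Z^2.
  H_2: rank ker ∂_2 − rank ∂_3 = (14 − 13) − 0 = 1, and there is no ∂_3, so H_2 = Z.

(K is a triangulation of the torus T^2.)

H_0 ≅ Z,  H_1 ≅ Z^2,  H_2 ≅ Z.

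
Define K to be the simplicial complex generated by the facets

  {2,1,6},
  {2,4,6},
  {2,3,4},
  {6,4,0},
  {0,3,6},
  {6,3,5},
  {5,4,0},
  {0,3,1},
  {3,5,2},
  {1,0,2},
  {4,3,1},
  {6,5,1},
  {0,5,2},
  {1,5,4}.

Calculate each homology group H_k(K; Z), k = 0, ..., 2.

H_0 = Z,  H_1 = Z^2,  H_2 = Z.

Fix the vertex order 0 < 1 < 2 < 3 < 4 < 5 < 6 and write every simplex with vertices in increasing order. Then dim K = 2 and the simplices of K are:

  0-simplices (7): [0], [1], [2], [3], [4], [5], [6]
  1-simplices (21): [0,1], [0,2], [0,3], [0,4], [0,5], [0,6], [1,2], [1,3], [1,4], [1,5], [1,6], [2,3], [2,4], [2,5], [2,6], [3,4], [3,5], [3,6], [4,5], [4,6], [5,6]
  2-simplices (14): [0,1,2], [0,1,3], [0,2,5], [0,3,6], [0,4,5], [0,4,6], [1,2,6], [1,3,4], [1,4,5], [1,5,6], [2,3,4], [2,3,5], [2,4,6], [3,5,6]

so the chain groups are C_0 ≅ Z^7, C_1 ≅ Z^21, C_2 ≅ Z^14.

Boundary ∂_1: C_1 → C_0 is given by ∂[p,q] = [q] − [p]. For instance
  ∂[4,5] = [5] − [4].
This gives a 7×21 integer matrix of rank 6; reducing to Smith normal form yields diagonal entries (1,1,1,1,1,1).

∂_2: C_2 → C_1 acts by ∂[p,q,r] = [q,r] − [p,r] + [p,q]. For instance
  ∂[1,3,4] = [3,4] − [1,4] + [1,3],
  ∂[2,4,6] = [4,6] − [2,6] + [2,4].
As a 21×14 matrix over Z this has rank 13, with invariant factors (1,1,1,1,1,1,1,1,1,1,1,1,1).

Computing H_k = (kernel of ∂_k) / (image of ∂_{k+1}):

  H_0: rank C_0 − rank ∂_1 = 7 − 6 = 1, and the invariant factors of ∂_1 are all 1, so H_0 ≅ Z.
  H_1: rank ker ∂_1 − rank ∂_2 = (21 − 6) − 13 = 2, and the invariant factors of ∂_2 are all 1, so H_1 ≅ Z^2.
  H_2: rank ker ∂_2 − rank ∂_3 = (14 − 13) − 0 = 1, and there is no ∂_3, so H_2 ≅ Z.

As a check, the Euler characteristic is 7 − 21 + 14 = 0, which agrees with 1 − 2 + 1 = 0.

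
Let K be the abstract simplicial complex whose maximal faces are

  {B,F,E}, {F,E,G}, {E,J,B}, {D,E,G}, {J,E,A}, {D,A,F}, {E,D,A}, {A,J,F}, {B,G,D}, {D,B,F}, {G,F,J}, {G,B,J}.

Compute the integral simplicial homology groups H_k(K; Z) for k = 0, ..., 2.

H_0 = Z,  H_1 = Z/2,  H_2 = 0.

We work with the vertex ordering A < B < D < E < F < G < J. The simplices of K, each written with vertices in increasing order, are:

  0-simplices (7): A, B, D, E, F, G, J
  1-simplices (18): AD, AE, AF, AJ, BD, BE, BF, BG, BJ, DE, DF, DG, EF, EG, EJ, FG, FJ, GJ
  2-simplices (12): ADE, ADF, AEJ, AFJ, BDF, BDG, BEF, BEJ, BGJ, DEG, EFG, FGJ

giving chain groups C_0 ≅ Z^7, C_1 ≅ Z^18, C_2 ≅ Z^12.

The boundary map ∂_1: C_1 → C_0 is given by ∂[p,q] = [q] − [p].
As a 7×18 matrix over Z this has rank 6, with invariant factors (1,1,1,1,1,1).

Boundary ∂_2: C_2 → C_1 sends each 2-simplex [p,q,r] to [q,r] − [p,r] + [p,q]. For instance
  ∂AFJ = FJ − AJ + AF,
  ∂ADE = DE − AE + AD.
This gives a 18×12 integer matrix of rank 12; reducing to Smith normal form yields diagonal entries (1,1,1,1,1,1,1,1,1,1,1,2).

Computing H_k = (kernel of ∂_k) / (image of ∂_{k+1}):

  H_0: rank C_0 − rank ∂_1 = 7 − 6 = 1, and the invariant factors of ∂_1 are all 1, so H_0 = Z.
  H_1: rank ker ∂_1 − rank ∂_2 = (18 − 6) − 12 = 0, and ∂_2 has invariant factor 2 > 1, so H_1 = Z/2.
  H_2: rank ker ∂_2 − rank ∂_3 = (12 − 12) − 0 = 0, and there is no ∂_3, so H_2 = 0.

As a check, the Euler characteristic is 7 − 18 + 12 = 1, which agrees with 1 − 0 + 0 = 1.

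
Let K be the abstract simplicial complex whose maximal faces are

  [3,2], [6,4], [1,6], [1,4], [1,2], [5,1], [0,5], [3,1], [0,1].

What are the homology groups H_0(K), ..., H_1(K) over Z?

K has 7 vertices, 9 edges.
rank ∂_0 = 0, rank ∂_1 = 6 ⇒ b_0 = 7 − 0 − 6 = 1; all invariant factors of ∂_1 are 1 so no torsion. So H_0 = Z.
rank ∂_1 = 6, rank ∂_2 = 0 ⇒ b_1 = 9 − 6 − 0 = 3. So H_1 = Z^3.

H_0 = Z,  H_1 = Z^3.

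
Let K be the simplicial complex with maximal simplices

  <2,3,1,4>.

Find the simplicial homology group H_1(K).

H_1 = 0.

Order the vertices as 1 < 2 < 3 < 4. Listing each simplex with vertices in this order, K has dimension 3 with simplices:

  0-simplices (4): [1], [2], [3], [4]
  1-simplices (6): [1,2], [1,3], [1,4], [2,3], [2,4], [3,4]
  2-simplices (4): [1,2,3], [1,2,4], [1,3,4], [2,3,4]
  3-simplices (1): [1,2,3,4]

giving chain groups C_0 ≅ Z^4, C_1 ≅ Z^6, C_2 ≅ Z^4, C_3 ≅ Z^1.

Boundary ∂_1: C_1 → C_0 maps an edge to its endpoints' difference, ∂[p,q] = q − p. For instance
  ∂[2,3] = [3] − [2].
The resulting 4×6 matrix has rank 3, and its Smith normal form has invariant factors (1,1,1).

∂_2: C_2 → C_1 sends each 2-simplex [p,q,r] to [q,r] − [p,r] + [p,q]. For instance
  ∂[2,3,4] = [3,4] − [2,4] + [2,3],
  ∂[1,2,3] = [2,3] − [1,3] + [1,2].
As a 6×4 matrix over Z this has rank 3, with invariant factors (1,1,1).

Boundary ∂_3: C_3 → C_2 sends each 3-simplex σ to the alternating sum Σ_i (−1)^i (σ with its i-th vertex removed). For instance
  ∂[1,2,3,4] = [2,3,4] − [1,3,4] + [1,2,4] − [1,2,3].
As a 4×1 matrix over Z this has rank 1, with invariant factors (1).

Now H_k = ker ∂_k / im ∂_{k+1}, so:

  H_1: rank ker ∂_1 − rank ∂_2 = (6 − 3) − 3 = 0, and the invariant factors of ∂_2 are all 1, so H_1 = 0.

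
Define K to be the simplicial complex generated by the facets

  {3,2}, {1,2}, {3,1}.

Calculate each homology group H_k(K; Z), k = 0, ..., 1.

H_0 = Z,  H_1 = Z.

K has 3 vertices, 3 edges.
rank ∂_0 = 0, rank ∂_1 = 2 ⇒ b_0 = 3 − 0 − 2 = 1; all invariant factors of ∂_1 are 1 so no torsion. So H_0 ≅ Z.
rank ∂_1 = 2, rank ∂_2 = 0 ⇒ b_1 = 3 − 2 − 0 = 1. So H_1 ≅ Z.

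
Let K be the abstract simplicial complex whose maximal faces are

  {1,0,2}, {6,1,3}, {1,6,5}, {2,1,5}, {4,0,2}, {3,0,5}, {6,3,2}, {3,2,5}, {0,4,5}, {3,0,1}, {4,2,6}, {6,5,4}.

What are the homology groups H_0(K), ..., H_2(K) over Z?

H_0 ≅ Z,  H_1 ≅ Z_2,  H_2 = 0.

K has 7 vertices, 18 edges, 12 triangles.
rank ∂_0 = 0, rank ∂_1 = 6 ⇒ b_0 = 7 − 0 − 6 = 1; all invariant factors of ∂_1 are 1 so no torsion. So H_0 = Z.
rank ∂_1 = 6, rank ∂_2 = 12 ⇒ b_1 = 18 − 6 − 12 = 0; ∂_2 has invariant factor(s) [2] giving torsion. So H_1 = Z_2.
rank ∂_2 = 12, rank ∂_3 = 0 ⇒ b_2 = 12 − 12 − 0 = 0. So H_2 = 0.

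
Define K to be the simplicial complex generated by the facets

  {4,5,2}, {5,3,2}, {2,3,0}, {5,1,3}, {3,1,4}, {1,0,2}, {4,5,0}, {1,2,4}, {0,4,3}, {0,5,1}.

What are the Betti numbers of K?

Order the vertices as 0 < 1 < 2 < 3 < 4 < 5. Listing each simplex with vertices in this order, K has dimension 2 with simplices:

  0-simplices (6): [0], [1], [2], [3], [4], [5]
  1-simplices (15): [0,1], [0,2], [0,3], [0,4], [0,5], [1,2], [1,3], [1,4], [1,5], [2,3], [2,4], [2,5], [3,4], [3,5], [4,5]
  2-simplices (10): [0,1,2], [0,1,5], [0,2,3], [0,3,4], [0,4,5], [1,2,4], [1,3,4], [1,3,5], [2,3,5], [2,4,5]

Hence C_0 ≅ Z^6, C_1 ≅ Z^15, C_2 ≅ Z^10.

The boundary map ∂_1: C_1 → C_0 is given by ∂[p,q] = [q] − [p]. For instance
  ∂[0,3] = [3] − [0].
The resulting 6×15 matrix has rank 5, and its Smith normal form has invariant factors (1,1,1,1,1).

∂_2: C_2 → C_1 maps a triangle to the signed sum of its edges. For instance
  ∂[1,2,4] = [2,4] − [1,4] + [1,2],
  ∂[0,1,5] = [1,5] − [0,5] + [0,1].
The resulting 15×10 matrix has rank 10, and its Smith normal form has invariant factors (1,1,1,1,1,1,1,1,1,2).

Now H_k = ker ∂_k / im ∂_{k+1}, so:

  H_0: rank C_0 − rank ∂_1 = 6 − 5 = 1, and the invariant factors of ∂_1 are all 1, so H_0 = Z.
  H_1: rank ker ∂_1 − rank ∂_2 = (15 − 5) − 10 = 0, and ∂_2 has invariant factor 2 > 1, so H_1 = Z/2.
  H_2: rank ker ∂_2 − rank ∂_3 = (10 − 10) − 0 = 0, and there is no ∂_3, so H_2 = 0.

As a check, the Euler characteristic is 6 − 15 + 10 = 1, which agrees with 1 − 0 + 0 = 1.
(K is a triangulation of the real projective plane RP^2.)

Hence the Betti numbers are b_0 = 1, b_1 = 0, b_2 = 0.

b_0 = 1, b_1 = 0, b_2 = 0.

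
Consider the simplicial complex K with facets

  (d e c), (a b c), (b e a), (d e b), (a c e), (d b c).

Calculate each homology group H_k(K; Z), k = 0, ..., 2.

H_0 = Z,  H_1 = 0,  H_2 = Z.

Fix the vertex order a < b < c < d < e and write every simplex with vertices in increasing order. Then dim K = 2 and the simplices of K are:

  0-simplices (5): a, b, c, d, e
  1-simplices (9): ab, ac, ae, bc, bd, be, cd, ce, de
  2-simplices (6): abc, abe, ace, bcd, bde, cde

Hence C_0 ≅ Z^5, C_1 ≅ Z^9, C_2 ≅ Z^6.

∂_1: C_1 → C_0 sends each edge [p,q] (with p < q) to q − p.
As a 5×9 matrix over Z this has rank 4, with invariant factors (1,1,1,1).

The boundary map ∂_2: C_2 → C_1 acts by ∂[p,q,r] = [q,r] − [p,r] + [p,q]. For instance
  ∂bde = de − be + bd,
  ∂abe = be − ae + ab.
As a 9×6 matrix over Z this has rank 5, with invariant factors (1,1,1,1,1).

From H_k ≅ ker(∂_k) / im(∂_{k+1}) we obtain:

  H_0: rank C_0 − rank ∂_1 = 5 − 4 = 1, and the invariant factors of ∂_1 are all 1, so H_0 = Z.
  H_1: rank ker ∂_1 − rank ∂_2 = (9 − 4) − 5 = 0, and the invariant factors of ∂_2 are all 1, so H_1 = 0.
  H_2: rank ker ∂_2 − rank ∂_3 = (6 − 5) − 0 = 1, and there is no ∂_3, so H_2 = Z.

As a check, the Euler characteristic is 5 − 9 + 6 = 2, which agrees with 1 − 0 + 1 = 2.
(K is a triangulation of the 2-sphere S^2.)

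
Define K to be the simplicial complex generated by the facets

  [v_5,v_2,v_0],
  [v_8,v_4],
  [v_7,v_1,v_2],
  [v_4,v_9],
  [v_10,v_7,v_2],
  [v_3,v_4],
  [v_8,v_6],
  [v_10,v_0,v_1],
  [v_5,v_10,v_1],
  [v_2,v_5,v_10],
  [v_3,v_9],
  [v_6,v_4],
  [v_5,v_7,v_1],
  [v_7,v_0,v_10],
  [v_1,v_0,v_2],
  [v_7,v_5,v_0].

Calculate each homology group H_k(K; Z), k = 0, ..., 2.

We work with the vertex ordering v_0 < v_1 < v_2 < v_3 < v_4 < v_5 < v_6 < v_7 < v_8 < v_9 < v_10. The simplices of K, each written with vertices in increasing order, are:

  0-simplices (11): [v_0], [v_1], [v_2], [v_3], [v_4], [v_5], [v_6], [v_7], [v_8], [v_9], [v_10]
  1-simplices (21): (21 of them)
  2-simplices (10): [v_0,v_1,v_2], [v_0,v_1,v_10], [v_0,v_2,v_5], [v_0,v_5,v_7], [v_0,v_7,v_10], [v_1,v_2,v_7], [v_1,v_5,v_7], [v_1,v_5,v_10], [v_2,v_5,v_10], [v_2,v_7,v_10]

giving chain groups C_0 ≅ Z^11, C_1 ≅ Z^21, C_2 ≅ Z^10.

Boundary ∂_1: C_1 → C_0 is given by ∂[p,q] = [q] − [p].
As a 11×21 matrix over Z this has rank 9, with invariant factors (1,1,1,1,1,1,1,1,1).

Boundary ∂_2: C_2 → C_1 acts by ∂[p,q,r] = [q,r] − [p,r] + [p,q]. For instance
  ∂[v_2,v_5,v_10] = [v_5,v_10] − [v_2,v_10] + [v_2,v_5],
  ∂[v_0,v_2,v_5] = [v_2,v_5] − [v_0,v_5] + [v_0,v_2].
The 21×10 boundary matrix has rank 10 and Smith normal form diag(1,1,1,1,1,1,1,1,1,2).

Computing H_k = (kernel of ∂_k) / (image of ∂_{k+1}):

  H_0: rank C_0 − rank ∂_1 = 11 − 9 = 2, and the invariant factors of ∂_1 are all 1, so H_0 ≅ Z^2.
  H_1: rank ker ∂_1 − rank ∂_2 = (21 − 9) − 10 = 2, and ∂_2 has invariant factor 2 > 1, so H_1 ≅ Z^2 ⊕ Z/2.
  H_2: rank ker ∂_2 − rank ∂_3 = (10 − 10) − 0 = 0, and there is no ∂_3, so H_2 ≅ 0.

(K is a triangulation of the disjoint union of a wedge of 2 circles and the real projective plane RP^2.)

H_0 = Z^2,  H_1 = Z^2 ⊕ Z/2,  H_2 = 0.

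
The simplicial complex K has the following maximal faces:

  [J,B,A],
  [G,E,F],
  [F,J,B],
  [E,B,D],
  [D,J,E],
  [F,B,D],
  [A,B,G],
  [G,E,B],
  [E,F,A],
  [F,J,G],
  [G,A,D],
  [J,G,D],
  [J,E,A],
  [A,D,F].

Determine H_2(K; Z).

H_2 ≅ Z.

We work with the vertex ordering A < B < D < E < F < G < J. The simplices of K, each written with vertices in increasing order, are:

  0-simplices (7): A, B, D, E, F, G, J
  1-simplices (21): AB, AD, AE, AF, AG, AJ, BD, BE, BF, BG, BJ, DE, DF, DG, DJ, EF, EG, EJ, FG, FJ, GJ
  2-simplices (14): ABG, ABJ, ADF, ADG, AEF, AEJ, BDE, BDF, BEG, BFJ, DEJ, DGJ, EFG, FGJ

giving chain groups C_0 ≅ Z^7, C_1 ≅ Z^21, C_2 ≅ Z^14.

The boundary map ∂_1: C_1 → C_0 sends each edge [p,q] (with p < q) to q − p. For instance
  ∂BF = F − B.
This gives a 7×21 integer matrix of rank 6; reducing to Smith normal form yields diagonal entries (1,1,1,1,1,1).

Boundary ∂_2: C_2 → C_1 maps a triangle to the signed sum of its edges. For instance
  ∂EFG = FG − EG + EF,
  ∂DEJ = EJ − DJ + DE.
This gives a 21×14 integer matrix of rank 13; reducing to Smith normal form yields diagonal entries (1,1,1,1,1,1,1,1,1,1,1,1,1).

Computing H_k = (kernel of ∂_k) / (image of ∂_{k+1}):

  H_2: rank ker ∂_2 − rank ∂_3 = (14 − 13) − 0 = 1, and there is no ∂_3, so H_2 ≅ Z.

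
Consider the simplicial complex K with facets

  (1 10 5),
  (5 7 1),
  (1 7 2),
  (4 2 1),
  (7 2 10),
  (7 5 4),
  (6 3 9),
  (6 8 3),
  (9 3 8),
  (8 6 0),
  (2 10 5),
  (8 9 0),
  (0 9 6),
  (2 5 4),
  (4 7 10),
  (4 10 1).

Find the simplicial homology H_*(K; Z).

H_0 ≅ Z^2,  H_1 ≅ Z/2Z,  H_2 ≅ Z.

Order the vertices as 0 < 1 < 2 < 3 < 4 < 5 < 6 < 7 < 8 < 9 < 10. Listing each simplex with vertices in this order, K has dimension 2 with simplices:

  0-simplices (11): [0], [1], [2], [3], [4], [5], [6], [7], [8], [9], [10]
  1-simplices (24): (24 of them)
  2-simplices (16): [0,6,8], [0,6,9], [0,8,9], [1,2,4], [1,2,7], [1,4,10], [1,5,7], [1,5,10], [2,4,5], [2,5,10], [2,7,10], [3,6,8], [3,6,9], [3,8,9], [4,5,7], [4,7,10]

so the chain groups are C_0 ≅ Z^11, C_1 ≅ Z^24, C_2 ≅ Z^16.

∂_1: C_1 → C_0 sends each edge [p,q] (with p < q) to q − p. For instance
  ∂[6,8] = [8] − [6].
The resulting 11×24 matrix has rank 9, and its Smith normal form has invariant factors (1,1,1,1,1,1,1,1,1).

∂_2: C_2 → C_1 maps a triangle to the signed sum of its edges. For instance
  ∂[0,6,8] = [6,8] − [0,8] + [0,6],
  ∂[3,6,8] = [6,8] − [3,8] + [3,6].
The resulting 24×16 matrix has rank 15, and its Smith normal form has invariant factors (1,1,1,1,1,1,1,1,1,1,1,1,1,1,2).

Reading off H_k = ker ∂_k / im ∂_{k+1}:

  H_0: rank C_0 − rank ∂_1 = 11 − 9 = 2, and the invariant factors of ∂_1 are all 1, so H_0 = Z^2.
  H_1: rank ker ∂_1 − rank ∂_2 = (24 − 9) − 15 = 0, and ∂_2 has invariant factor 2 > 1, so H_1 = Z/2Z.
  H_2: rank ker ∂_2 − rank ∂_3 = (16 − 15) − 0 = 1, and there is no ∂_3, so H_2 = Z.

As a check, the Euler characteristic is 11 − 24 + 16 = 3, which agrees with 2 − 0 + 1 = 3.
(K is a triangulation of the disjoint union of the 2-sphere S^2 and the real projective plane RP^2.)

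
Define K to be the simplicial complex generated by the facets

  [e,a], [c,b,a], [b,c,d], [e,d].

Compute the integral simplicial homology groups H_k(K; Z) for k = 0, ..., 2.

H_0 = Z,  H_1 = Z,  H_2 = 0.

We work with the vertex ordering a < b < c < d < e. The simplices of K, each written with vertices in increasing order, are:

  0-simplices (5): a, b, c, d, e
  1-simplices (7): ab, ac, ae, bc, bd, cd, de
  2-simplices (2): abc, bcd

so the chain groups are C_0 ≅ Z^5, C_1 ≅ Z^7, C_2 ≅ Z^2.

∂_1: C_1 → C_0 is given by ∂[p,q] = [q] − [p].
This gives a 5×7 integer matrix of rank 4; reducing to Smith normal form yields diagonal entries (1,1,1,1).

The boundary map ∂_2: C_2 → C_1 maps a triangle to the signed sum of its edges. For instance
  ∂bcd = cd − bd + bc,
  ∂abc = bc − ac + ab.
As a 7×2 matrix over Z this has rank 2, with invariant factors (1,1).

Now H_k = ker ∂_k / im ∂_{k+1}, so:

  H_0: rank C_0 − rank ∂_1 = 5 − 4 = 1, and the invariant factors of ∂_1 are all 1, so H_0 ≅ Z.
  H_1: rank ker ∂_1 − rank ∂_2 = (7 − 4) − 2 = 1, and the invariant factors of ∂_2 are all 1, so H_1 ≅ Z.
  H_2: rank ker ∂_2 − rank ∂_3 = (2 − 2) − 0 = 0, and there is no ∂_3, so H_2 ≅ 0.

As a check, the Euler characteristic is 5 − 7 + 2 = 0, which agrees with 1 − 1 + 0 = 0.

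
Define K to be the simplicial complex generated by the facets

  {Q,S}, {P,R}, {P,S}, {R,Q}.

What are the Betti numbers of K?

Order the vertices as P < Q < R < S. Listing each simplex with vertices in this order, K has dimension 1 with simplices:

  0-simplices (4): P, Q, R, S
  1-simplices (4): PR, PS, QR, QS

so the chain groups are C_0 ≅ Z^4, C_1 ≅ Z^4.

The boundary map ∂_1: C_1 → C_0 maps an edge to its endpoints' difference, ∂[p,q] = q − p.
The 4×4 boundary matrix has rank 3 and Smith normal form diag(1,1,1).

From H_k ≅ ker(∂_k) / im(∂_{k+1}) we obtain:

  H_0: rank C_0 − rank ∂_1 = 4 − 3 = 1, and the invariant factors of ∂_1 are all 1, so H_0 = Z.
  H_1: rank ker ∂_1 − rank ∂_2 = (4 − 3) − 0 = 1, and there is no ∂_2, so H_1 = Z.

Hence the Betti numbers are b_0 = 1, b_1 = 1.

b_0 = 1, b_1 = 1.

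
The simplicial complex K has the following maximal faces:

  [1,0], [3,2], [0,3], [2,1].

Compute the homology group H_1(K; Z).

H_1 = Z.

Order the vertices as 0 < 1 < 2 < 3. Listing each simplex with vertices in this order, K has dimension 1 with simplices:

  0-simplices (4): [0], [1], [2], [3]
  1-simplices (4): [0,1], [0,3], [1,2], [2,3]

Hence C_0 ≅ Z^4, C_1 ≅ Z^4.

∂_1: C_1 → C_0 is given by ∂[p,q] = [q] − [p].
The resulting 4×4 matrix has rank 3, and its Smith normal form has invariant factors (1,1,1).

Computing H_k = (kernel of ∂_k) / (image of ∂_{k+1}):

  H_1: rank ker ∂_1 − rank ∂_2 = (4 − 3) − 0 = 1, and there is no ∂_2, so H_1 ≅ Z.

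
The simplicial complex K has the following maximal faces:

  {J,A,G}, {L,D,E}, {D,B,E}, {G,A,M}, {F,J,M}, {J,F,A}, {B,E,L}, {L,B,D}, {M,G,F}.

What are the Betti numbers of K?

b_0 = 2, b_1 = 1, b_2 = 1.

Fix the vertex order A < B < D < E < F < G < J < L < M and write every simplex with vertices in increasing order. Then dim K = 2 and the simplices of K are:

  0-simplices (9): A, B, D, E, F, G, J, L, M
  1-simplices (16): AF, AG, AJ, AM, BD, BE, BL, DE, DL, EL, FG, FJ, FM, GJ, GM, JM
  2-simplices (9): AFJ, AGJ, AGM, BDE, BDL, BEL, DEL, FGM, FJM

giving chain groups C_0 ≅ Z^9, C_1 ≅ Z^16, C_2 ≅ Z^9.

∂_1: C_1 → C_0 is given by ∂[p,q] = [q] − [p]. For instance
  ∂FM = M − F.
As a 9×16 matrix over Z this has rank 7, with invariant factors (1,1,1,1,1,1,1).

The boundary map ∂_2: C_2 → C_1 maps a triangle to the signed sum of its edges. For instance
  ∂AFJ = FJ − AJ + AF,
  ∂BDE = DE − BE + BD.
The 16×9 boundary matrix has rank 8 and Smith normal form diag(1,1,1,1,1,1,1,1).

Reading off H_k = ker ∂_k / im ∂_{k+1}:

  H_0: rank C_0 − rank ∂_1 = 9 − 7 = 2, and the invariant factors of ∂_1 are all 1, so H_0 ≅ Z^2.
  H_1: rank ker ∂_1 − rank ∂_2 = (16 − 7) − 8 = 1, and the invariant factors of ∂_2 are all 1, so H_1 ≅ Z.
  H_2: rank ker ∂_2 − rank ∂_3 = (9 − 8) − 0 = 1, and there is no ∂_3, so H_2 ≅ Z.

(K is a triangulation of the disjoint union of the 2-sphere S^2 and the Möbius band.)

Hence the Betti numbers are b_0 = 2, b_1 = 1, b_2 = 1.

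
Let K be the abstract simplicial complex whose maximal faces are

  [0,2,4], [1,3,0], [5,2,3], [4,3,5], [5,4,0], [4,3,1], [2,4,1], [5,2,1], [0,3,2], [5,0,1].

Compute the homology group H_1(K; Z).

Fix the vertex order 0 < 1 < 2 < 3 < 4 < 5 and write every simplex with vertices in increasing order. Then dim K = 2 and the simplices of K are:

  0-simplices (6): [0], [1], [2], [3], [4], [5]
  1-simplices (15): [0,1], [0,2], [0,3], [0,4], [0,5], [1,2], [1,3], [1,4], [1,5], [2,3], [2,4], [2,5], [3,4], [3,5], [4,5]
  2-simplices (10): [0,1,3], [0,1,5], [0,2,3], [0,2,4], [0,4,5], [1,2,4], [1,2,5], [1,3,4], [2,3,5], [3,4,5]

Hence C_0 ≅ Z^6, C_1 ≅ Z^15, C_2 ≅ Z^10.

The boundary map ∂_1: C_1 → C_0 maps an edge to its endpoints' difference, ∂[p,q] = q − p. For instance
  ∂[1,4] = [4] − [1].
The 6×15 boundary matrix has rank 5 and Smith normal form diag(1,1,1,1,1).

The boundary map ∂_2: C_2 → C_1 maps a triangle to the signed sum of its edges. For instance
  ∂[0,2,3] = [2,3] − [0,3] + [0,2],
  ∂[0,4,5] = [4,5] − [0,5] + [0,4].
This gives a 15×10 integer matrix of rank 10; reducing to Smith normal form yields diagonal entries (1,1,1,1,1,1,1,1,1,2).

From H_k ≅ ker(∂_k) / im(∂_{k+1}) we obtain:

  H_1: rank ker ∂_1 − rank ∂_2 = (15 − 5) − 10 = 0, and ∂_2 has invariant factor 2 > 1, so H_1 ≅ Z/2Z.

H_1 = Z/2Z.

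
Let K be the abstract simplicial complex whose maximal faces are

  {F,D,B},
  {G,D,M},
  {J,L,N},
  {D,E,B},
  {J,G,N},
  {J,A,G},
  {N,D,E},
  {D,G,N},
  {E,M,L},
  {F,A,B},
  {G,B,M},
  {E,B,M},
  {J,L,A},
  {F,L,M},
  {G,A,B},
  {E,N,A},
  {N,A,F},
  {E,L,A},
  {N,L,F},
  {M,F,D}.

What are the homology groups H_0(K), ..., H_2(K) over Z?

Order the vertices as A < B < D < E < F < G < J < L < M < N. Listing each simplex with vertices in this order, K has dimension 2 with simplices:

  0-simplices (10): A, B, D, E, F, G, J, L, M, N
  1-simplices (30): AB, AE, AF, AG, AJ, AL, AN, BD, BE, BF, BG, BM, DE, DF, DG, DM, DN, EL, EM, EN, FL, FM, FN, GJ, GM, GN, JL, JN, LM, LN
  2-simplices (20): ABF, ABG, AEL, AEN, AFN, AGJ, AJL, BDE, BDF, BEM, BGM, DEN, DFM, DGM, DGN, ELM, FLM, FLN, GJN, JLN

Hence C_0 ≅ Z^10, C_1 ≅ Z^30, C_2 ≅ Z^20.

The boundary map ∂_1: C_1 → C_0 maps an edge to its endpoints' difference, ∂[p,q] = q − p. For instance
  ∂FM = M − F.
As a 10×30 matrix over Z this has rank 9, with invariant factors (1,1,1,1,1,1,1,1,1).

Boundary ∂_2: C_2 → C_1 acts by ∂[p,q,r] = [q,r] − [p,r] + [p,q]. For instance
  ∂BDE = DE − BE + BD,
  ∂BDF = DF − BF + BD.
The resulting 30×20 matrix has rank 20, and its Smith normal form has invariant factors (1,1,1,1,1,1,1,1,1,1,1,1,1,1,1,1,1,1,1,2).

Now H_k = ker ∂_k / im ∂_{k+1}, so:

  H_0: rank C_0 − rank ∂_1 = 10 − 9 = 1, and the invariant factors of ∂_1 are all 1, so H_0 = Z.
  H_1: rank ker ∂_1 − rank ∂_2 = (30 − 9) − 20 = 1, and ∂_2 has invariant factor 2 > 1, so H_1 = Z ⊕ Z/2Z.
  H_2: rank ker ∂_2 − rank ∂_3 = (20 − 20) − 0 = 0, and there is no ∂_3, so H_2 = 0.

H_0 = Z,  H_1 = Z ⊕ Z/2Z,  H_2 = 0.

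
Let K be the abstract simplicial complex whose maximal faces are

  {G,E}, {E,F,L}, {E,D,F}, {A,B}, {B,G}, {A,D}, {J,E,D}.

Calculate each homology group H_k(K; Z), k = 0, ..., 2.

H_0 ≅ Z,  H_1 ≅ Z,  H_2 = 0.

Order the vertices as A < B < D < E < F < G < J < L. Listing each simplex with vertices in this order, K has dimension 2 with simplices:

  0-simplices (8): A, B, D, E, F, G, J, L
  1-simplices (11): AB, AD, BG, DE, DF, DJ, EF, EG, EJ, EL, FL
  2-simplices (3): DEF, DEJ, EFL

so the chain groups are C_0 ≅ Z^8, C_1 ≅ Z^11, C_2 ≅ Z^3.

The boundary map ∂_1: C_1 → C_0 maps an edge to its endpoints' difference, ∂[p,q] = q − p.
The 8×11 boundary matrix has rank 7 and Smith normal form diag(1,1,1,1,1,1,1).

Boundary ∂_2: C_2 → C_1 acts by ∂[p,q,r] = [q,r] − [p,r] + [p,q]. For instance
  ∂DEF = EF − DF + DE,
  ∂DEJ = EJ − DJ + DE.
This gives a 11×3 integer matrix of rank 3; reducing to Smith normal form yields diagonal entries (1,1,1).

Computing H_k = (kernel of ∂_k) / (image of ∂_{k+1}):

  H_0: rank C_0 − rank ∂_1 = 8 − 7 = 1, and the invariant factors of ∂_1 are all 1, so H_0 = Z.
  H_1: rank ker ∂_1 − rank ∂_2 = (11 − 7) − 3 = 1, and the invariant factors of ∂_2 are all 1, so H_1 = Z.
  H_2: rank ker ∂_2 − rank ∂_3 = (3 − 3) − 0 = 0, and there is no ∂_3, so H_2 = 0.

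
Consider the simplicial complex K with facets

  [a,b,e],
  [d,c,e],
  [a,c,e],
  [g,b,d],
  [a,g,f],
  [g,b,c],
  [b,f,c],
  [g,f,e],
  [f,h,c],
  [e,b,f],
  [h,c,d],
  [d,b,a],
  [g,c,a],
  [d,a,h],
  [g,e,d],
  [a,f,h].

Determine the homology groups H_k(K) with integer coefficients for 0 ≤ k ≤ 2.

H_0 = Z,  H_1 = Z^2,  H_2 = Z.

Take the total order a < b < c < d < e < f < g < h on the vertex set. Then K (dimension 2) consists of the simplices:

  0-simplices (8): a, b, c, d, e, f, g, h
  1-simplices (24): ab, ac, ad, ae, af, ag, ah, bc, bd, be, bf, bg, cd, ce, cf, cg, ch, de, dg, dh, ef, eg, fg, fh
  2-simplices (16): abd, abe, ace, acg, adh, afg, afh, bcf, bcg, bdg, bef, cde, cdh, cfh, deg, efg

Hence C_0 ≅ Z^8, C_1 ≅ Z^24, C_2 ≅ Z^16.

The boundary map ∂_1: C_1 → C_0 sends each edge [p,q] (with p < q) to q − p.
The 8×24 boundary matrix has rank 7 and Smith normal form diag(1,1,1,1,1,1,1).

The boundary map ∂_2: C_2 → C_1 acts by ∂[p,q,r] = [q,r] − [p,r] + [p,q]. For instance
  ∂efg = fg − eg + ef,
  ∂bdg = dg − bg + bd.
The resulting 24×16 matrix has rank 15, and its Smith normal form has invariant factors (1,1,1,1,1,1,1,1,1,1,1,1,1,1,1).

Reading off H_k = ker ∂_k / im ∂_{k+1}:

  H_0: rank C_0 − rank ∂_1 = 8 − 7 = 1, and the invariant factors of ∂_1 are all 1, so H_0 = Z.
  H_1: rank ker ∂_1 − rank ∂_2 = (24 − 7) − 15 = 2, and the invariant factors of ∂_2 are all 1, so H_1 = Z^2.
  H_2: rank ker ∂_2 − rank ∂_3 = (16 − 15) − 0 = 1, and there is no ∂_3, so H_2 = Z.

(K is a triangulation of the torus T^2.)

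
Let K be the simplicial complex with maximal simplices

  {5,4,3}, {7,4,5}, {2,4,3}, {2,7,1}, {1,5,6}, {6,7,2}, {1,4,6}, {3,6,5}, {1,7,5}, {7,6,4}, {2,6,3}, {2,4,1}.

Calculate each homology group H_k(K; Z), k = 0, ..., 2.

H_0 ≅ Z,  H_1 ≅ Z/2,  H_2 = 0.

Take the total order 1 < 2 < 3 < 4 < 5 < 6 < 7 on the vertex set. Then K (dimension 2) consists of the simplices:

  0-simplices (7): [1], [2], [3], [4], [5], [6], [7]
  1-simplices (18): [1,2], [1,4], [1,5], [1,6], [1,7], [2,3], [2,4], [2,6], [2,7], [3,4], [3,5], [3,6], [4,5], [4,6], [4,7], [5,6], [5,7], [6,7]
  2-simplices (12): [1,2,4], [1,2,7], [1,4,6], [1,5,6], [1,5,7], [2,3,4], [2,3,6], [2,6,7], [3,4,5], [3,5,6], [4,5,7], [4,6,7]

Hence C_0 ≅ Z^7, C_1 ≅ Z^18, C_2 ≅ Z^12.

Boundary ∂_1: C_1 → C_0 maps an edge to its endpoints' difference, ∂[p,q] = q − p.
As a 7×18 matrix over Z this has rank 6, with invariant factors (1,1,1,1,1,1).

∂_2: C_2 → C_1 sends each 2-simplex [p,q,r] to [q,r] − [p,r] + [p,q]. For instance
  ∂[3,4,5] = [4,5] − [3,5] + [3,4],
  ∂[1,2,7] = [2,7] − [1,7] + [1,2].
As a 18×12 matrix over Z this has rank 12, with invariant factors (1,1,1,1,1,1,1,1,1,1,1,2).

From H_k ≅ ker(∂_k) / im(∂_{k+1}) we obtain:

  H_0: rank C_0 − rank ∂_1 = 7 − 6 = 1, and the invariant factors of ∂_1 are all 1, so H_0 ≅ Z.
  H_1: rank ker ∂_1 − rank ∂_2 = (18 − 6) − 12 = 0, and ∂_2 has invariant factor 2 > 1, so H_1 ≅ Z/2.
  H_2: rank ker ∂_2 − rank ∂_3 = (12 − 12) − 0 = 0, and there is no ∂_3, so H_2 ≅ 0.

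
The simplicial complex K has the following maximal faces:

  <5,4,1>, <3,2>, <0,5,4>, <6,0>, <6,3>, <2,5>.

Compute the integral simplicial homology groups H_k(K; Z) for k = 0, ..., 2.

H_0 ≅ Z,  H_1 ≅ Z,  H_2 = 0.

K has 7 vertices, 9 edges, 2 triangles.
rank ∂_0 = 0, rank ∂_1 = 6 ⇒ b_0 = 7 − 0 − 6 = 1; all invariant factors of ∂_1 are 1 so no torsion. So H_0 ≅ Z.
rank ∂_1 = 6, rank ∂_2 = 2 ⇒ b_1 = 9 − 6 − 2 = 1; all invariant factors of ∂_2 are 1 so no torsion. So H_1 ≅ Z.
rank ∂_2 = 2, rank ∂_3 = 0 ⇒ b_2 = 2 − 2 − 0 = 0. So H_2 ≅ 0.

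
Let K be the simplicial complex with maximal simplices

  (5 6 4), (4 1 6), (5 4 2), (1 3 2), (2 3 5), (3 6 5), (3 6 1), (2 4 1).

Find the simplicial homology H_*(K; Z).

H_0 ≅ Z,  H_1 = 0,  H_2 ≅ Z.

K has 6 vertices, 12 edges, 8 triangles.
rank ∂_0 = 0, rank ∂_1 = 5 ⇒ b_0 = 6 − 0 − 5 = 1; all invariant factors of ∂_1 are 1 so no torsion. So H_0 ≅ Z.
rank ∂_1 = 5, rank ∂_2 = 7 ⇒ b_1 = 12 − 5 − 7 = 0; all invariant factors of ∂_2 are 1 so no torsion. So H_1 ≅ 0.
rank ∂_2 = 7, rank ∂_3 = 0 ⇒ b_2 = 8 − 7 − 0 = 1. So H_2 ≅ Z.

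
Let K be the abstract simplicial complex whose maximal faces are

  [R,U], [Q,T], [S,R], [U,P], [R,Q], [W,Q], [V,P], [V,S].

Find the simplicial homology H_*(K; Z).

K has 8 vertices, 8 edges.
rank ∂_0 = 0, rank ∂_1 = 7 ⇒ b_0 = 8 − 0 − 7 = 1; all invariant factors of ∂_1 are 1 so no torsion. So H_0 = Z.
rank ∂_1 = 7, rank ∂_2 = 0 ⇒ b_1 = 8 − 7 − 0 = 1. So H_1 = Z.

H_0 = Z,  H_1 = Z.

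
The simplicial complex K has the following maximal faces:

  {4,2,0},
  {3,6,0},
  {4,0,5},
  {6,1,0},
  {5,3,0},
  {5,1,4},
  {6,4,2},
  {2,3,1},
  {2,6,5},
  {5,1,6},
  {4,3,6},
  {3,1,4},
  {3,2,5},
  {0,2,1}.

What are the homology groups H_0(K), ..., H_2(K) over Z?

H_0 ≅ Z,  H_1 ≅ Z^2,  H_2 ≅ Z.

Take the total order 0 < 1 < 2 < 3 < 4 < 5 < 6 on the vertex set. Then K (dimension 2) consists of the simplices:

  0-simplices (7): [0], [1], [2], [3], [4], [5], [6]
  1-simplices (21): [0,1], [0,2], [0,3], [0,4], [0,5], [0,6], [1,2], [1,3], [1,4], [1,5], [1,6], [2,3], [2,4], [2,5], [2,6], [3,4], [3,5], [3,6], [4,5], [4,6], [5,6]
  2-simplices (14): [0,1,2], [0,1,6], [0,2,4], [0,3,5], [0,3,6], [0,4,5], [1,2,3], [1,3,4], [1,4,5], [1,5,6], [2,3,5], [2,4,6], [2,5,6], [3,4,6]

so the chain groups are C_0 ≅ Z^7, C_1 ≅ Z^21, C_2 ≅ Z^14.

∂_1: C_1 → C_0 is given by ∂[p,q] = [q] − [p]. For instance
  ∂[1,3] = [3] − [1].
This gives a 7×21 integer matrix of rank 6; reducing to Smith normal form yields diagonal entries (1,1,1,1,1,1).

Boundary ∂_2: C_2 → C_1 sends each 2-simplex [p,q,r] to [q,r] − [p,r] + [p,q]. For instance
  ∂[1,4,5] = [4,5] − [1,5] + [1,4],
  ∂[3,4,6] = [4,6] − [3,6] + [3,4].
The 21×14 boundary matrix has rank 13 and Smith normal form diag(1,1,1,1,1,1,1,1,1,1,1,1,1).

Reading off H_k = ker ∂_k / im ∂_{k+1}:

  H_0: rank C_0 − rank ∂_1 = 7 − 6 = 1, and the invariant factors of ∂_1 are all 1, so H_0 = Z.
  H_1: rank ker ∂_1 − rank ∂_2 = (21 − 6) − 13 = 2, and the invariant factors of ∂_2 are all 1, so H_1 = Z^2.
  H_2: rank ker ∂_2 − rank ∂_3 = (14 − 13) − 0 = 1, and there is no ∂_3, so H_2 = Z.

As a check, the Euler characteristic is 7 − 21 + 14 = 0, which agrees with 1 − 2 + 1 = 0.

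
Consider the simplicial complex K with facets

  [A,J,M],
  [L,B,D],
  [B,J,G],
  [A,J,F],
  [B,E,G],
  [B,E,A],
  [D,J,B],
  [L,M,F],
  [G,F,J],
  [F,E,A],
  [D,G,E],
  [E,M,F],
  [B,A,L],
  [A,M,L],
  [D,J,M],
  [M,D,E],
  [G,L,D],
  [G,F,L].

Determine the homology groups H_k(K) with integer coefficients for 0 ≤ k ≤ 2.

H_0 ≅ Z,  H_1 ≅ Z ⊕ Z/2Z,  H_2 = 0.

Fix the vertex order A < B < D < E < F < G < J < L < M and write every simplex with vertices in increasing order. Then dim K = 2 and the simplices of K are:

  0-simplices (9): A, B, D, E, F, G, J, L, M
  1-simplices (27): AB, AE, AF, AJ, AL, AM, BD, BE, BG, BJ, BL, DE, DG, DJ, DL, DM, EF, EG, EM, FG, FJ, FL, FM, GJ, GL, JM, LM
  2-simplices (18): ABE, ABL, AEF, AFJ, AJM, ALM, BDJ, BDL, BEG, BGJ, DEG, DEM, DGL, DJM, EFM, FGJ, FGL, FLM

giving chain groups C_0 ≅ Z^9, C_1 ≅ Z^27, C_2 ≅ Z^18.

Boundary ∂_1: C_1 → C_0 sends each edge [p,q] (with p < q) to q − p.
The resulting 9×27 matrix has rank 8, and its Smith normal form has invariant factors (1,1,1,1,1,1,1,1).

∂_2: C_2 → C_1 maps a triangle to the signed sum of its edges. For instance
  ∂BEG = EG − BG + BE,
  ∂AJM = JM − AM + AJ.
This gives a 27×18 integer matrix of rank 18; reducing to Smith normal form yields diagonal entries (1,1,1,1,1,1,1,1,1,1,1,1,1,1,1,1,1,2).

From H_k ≅ ker(∂_k) / im(∂_{k+1}) we obtain:

  H_0: rank C_0 − rank ∂_1 = 9 − 8 = 1, and the invariant factors of ∂_1 are all 1, so H_0 = Z.
  H_1: rank ker ∂_1 − rank ∂_2 = (27 − 8) − 18 = 1, and ∂_2 has invariant factor 2 > 1, so H_1 = Z ⊕ Z/2Z.
  H_2: rank ker ∂_2 − rank ∂_3 = (18 − 18) − 0 = 0, and there is no ∂_3, so H_2 = 0.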